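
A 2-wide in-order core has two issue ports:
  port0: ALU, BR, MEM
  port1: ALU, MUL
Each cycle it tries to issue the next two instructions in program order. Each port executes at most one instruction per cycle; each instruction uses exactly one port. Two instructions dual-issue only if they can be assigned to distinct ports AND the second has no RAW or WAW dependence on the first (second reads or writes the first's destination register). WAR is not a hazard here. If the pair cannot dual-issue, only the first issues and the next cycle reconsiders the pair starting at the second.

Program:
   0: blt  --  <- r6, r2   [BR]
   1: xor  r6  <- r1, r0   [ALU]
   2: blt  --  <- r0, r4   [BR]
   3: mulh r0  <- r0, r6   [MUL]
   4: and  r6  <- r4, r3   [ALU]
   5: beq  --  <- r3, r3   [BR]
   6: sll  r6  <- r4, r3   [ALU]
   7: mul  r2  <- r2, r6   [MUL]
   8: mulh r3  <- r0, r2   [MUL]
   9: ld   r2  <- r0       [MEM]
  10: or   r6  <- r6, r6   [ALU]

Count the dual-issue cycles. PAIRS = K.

  cy0 -> i0+i1 (blt xor) 2-wide
  cy1 -> i2+i3 (blt mulh) 2-wide
  cy2 -> i4+i5 (and beq) 2-wide
  cy3 -> i6 (sll) RAW r6
  cy4 -> i7 (mul) no-port MUL/MUL
  cy5 -> i8+i9 (mulh ld) 2-wide
  cy6 -> i10 (or) tail

PAIRS = 4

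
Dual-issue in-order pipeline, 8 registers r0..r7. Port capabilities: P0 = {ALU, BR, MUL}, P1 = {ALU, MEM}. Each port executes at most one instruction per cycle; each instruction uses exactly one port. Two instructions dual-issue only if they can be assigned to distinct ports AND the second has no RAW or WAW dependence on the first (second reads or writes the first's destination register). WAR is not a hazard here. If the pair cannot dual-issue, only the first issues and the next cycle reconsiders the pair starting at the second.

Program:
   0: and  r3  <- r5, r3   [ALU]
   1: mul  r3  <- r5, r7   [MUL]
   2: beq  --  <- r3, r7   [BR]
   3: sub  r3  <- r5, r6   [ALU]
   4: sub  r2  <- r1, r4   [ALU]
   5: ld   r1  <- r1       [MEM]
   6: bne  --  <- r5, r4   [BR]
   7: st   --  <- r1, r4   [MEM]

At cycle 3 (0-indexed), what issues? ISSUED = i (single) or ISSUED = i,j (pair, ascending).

ISSUED = 4,5

#0 head=0: and.ALU i0 WAW r3
#1 head=1: mul.MUL i1 no-port MUL/BR
#2 head=2: beq.BR;sub.ALU i2/i3 dual
#3 head=4: sub.ALU;ld.MEM i4/i5 dual
#4 head=6: bne.BR;st.MEM i6/i7 dual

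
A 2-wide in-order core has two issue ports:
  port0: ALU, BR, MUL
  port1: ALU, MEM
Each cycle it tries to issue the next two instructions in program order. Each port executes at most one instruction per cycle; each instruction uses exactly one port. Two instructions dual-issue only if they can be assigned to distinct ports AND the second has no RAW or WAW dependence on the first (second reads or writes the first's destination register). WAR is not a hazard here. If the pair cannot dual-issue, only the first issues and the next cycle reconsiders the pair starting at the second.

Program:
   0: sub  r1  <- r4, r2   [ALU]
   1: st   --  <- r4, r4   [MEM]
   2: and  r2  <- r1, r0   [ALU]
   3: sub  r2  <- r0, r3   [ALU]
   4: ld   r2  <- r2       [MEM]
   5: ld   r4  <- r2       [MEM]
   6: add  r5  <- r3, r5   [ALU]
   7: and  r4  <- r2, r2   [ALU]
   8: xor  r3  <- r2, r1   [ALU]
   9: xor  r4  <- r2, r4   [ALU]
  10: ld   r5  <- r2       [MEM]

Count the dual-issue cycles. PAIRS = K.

  cy0 -> i0&i1 (sub st) dual
  cy1 -> i2 (and) WAW r2
  cy2 -> i3 (sub) RAW+WAW r2
  cy3 -> i4 (ld) no-port MEM/MEM
  cy4 -> i5&i6 (ld add) dual
  cy5 -> i7&i8 (and xor) dual
  cy6 -> i9&i10 (xor ld) dual

PAIRS = 4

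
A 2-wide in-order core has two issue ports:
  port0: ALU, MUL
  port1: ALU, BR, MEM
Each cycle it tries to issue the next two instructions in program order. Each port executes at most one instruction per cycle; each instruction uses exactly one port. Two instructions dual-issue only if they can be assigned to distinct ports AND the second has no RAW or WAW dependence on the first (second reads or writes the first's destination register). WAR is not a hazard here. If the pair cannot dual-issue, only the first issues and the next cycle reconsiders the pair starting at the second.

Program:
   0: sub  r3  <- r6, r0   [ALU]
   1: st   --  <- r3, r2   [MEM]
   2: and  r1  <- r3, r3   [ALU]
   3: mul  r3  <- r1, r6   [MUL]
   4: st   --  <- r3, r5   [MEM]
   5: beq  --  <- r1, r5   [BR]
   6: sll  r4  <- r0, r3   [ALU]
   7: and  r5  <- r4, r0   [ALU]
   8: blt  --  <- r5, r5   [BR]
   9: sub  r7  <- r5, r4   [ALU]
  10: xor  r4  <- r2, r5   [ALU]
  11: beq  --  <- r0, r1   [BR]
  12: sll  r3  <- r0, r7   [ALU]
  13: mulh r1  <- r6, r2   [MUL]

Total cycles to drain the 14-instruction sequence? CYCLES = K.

CYCLES = 9

0. sub @i0  | RAW r3
1. st+and @i1+i2  | dual
2. mul @i3  | RAW r3
3. st @i4  | no-port MEM/BR
4. beq+sll @i5+i6  | dual
5. and @i7  | RAW r5
6. blt+sub @i8+i9  | dual
7. xor+beq @i10+i11  | dual
8. sll+mulh @i12+i13  | dual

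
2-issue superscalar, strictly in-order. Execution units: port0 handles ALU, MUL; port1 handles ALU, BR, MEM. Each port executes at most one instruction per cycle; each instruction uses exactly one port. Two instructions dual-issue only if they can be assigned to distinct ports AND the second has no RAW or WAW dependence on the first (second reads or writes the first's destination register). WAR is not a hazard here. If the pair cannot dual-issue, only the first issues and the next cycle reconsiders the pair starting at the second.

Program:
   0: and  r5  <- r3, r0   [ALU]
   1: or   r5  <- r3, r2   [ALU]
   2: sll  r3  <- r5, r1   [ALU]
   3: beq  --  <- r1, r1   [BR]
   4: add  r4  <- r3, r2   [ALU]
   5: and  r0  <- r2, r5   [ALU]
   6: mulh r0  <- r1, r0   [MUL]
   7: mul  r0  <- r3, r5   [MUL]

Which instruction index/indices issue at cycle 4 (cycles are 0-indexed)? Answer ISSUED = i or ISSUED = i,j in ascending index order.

ISSUED = 6

  cy0 -> i0 (and) WAW r5
  cy1 -> i1 (or) RAW r5
  cy2 -> i2,i3 (sll+beq) 2-wide
  cy3 -> i4,i5 (add+and) 2-wide
  cy4 -> i6 (mulh) no-port MUL/MUL
  cy5 -> i7 (mul) tail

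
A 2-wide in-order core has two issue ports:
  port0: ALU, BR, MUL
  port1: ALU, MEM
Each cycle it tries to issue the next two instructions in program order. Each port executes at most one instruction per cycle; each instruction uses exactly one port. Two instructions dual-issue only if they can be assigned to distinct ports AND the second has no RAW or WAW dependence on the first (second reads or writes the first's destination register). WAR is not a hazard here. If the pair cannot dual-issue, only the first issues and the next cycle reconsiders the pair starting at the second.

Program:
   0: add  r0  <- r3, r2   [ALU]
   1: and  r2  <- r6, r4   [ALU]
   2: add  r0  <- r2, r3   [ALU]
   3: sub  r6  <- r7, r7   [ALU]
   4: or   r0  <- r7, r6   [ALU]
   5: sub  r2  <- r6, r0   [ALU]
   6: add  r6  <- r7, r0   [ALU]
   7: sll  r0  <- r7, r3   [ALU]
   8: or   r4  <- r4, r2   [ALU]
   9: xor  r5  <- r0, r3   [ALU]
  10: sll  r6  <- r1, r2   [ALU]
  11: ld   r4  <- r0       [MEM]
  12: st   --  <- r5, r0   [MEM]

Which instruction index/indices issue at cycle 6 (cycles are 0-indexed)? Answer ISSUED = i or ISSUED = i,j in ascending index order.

ISSUED = 11

#0 head=0: add.ALU/and.ALU i0+i1 dual
#1 head=2: add.ALU/sub.ALU i2+i3 dual
#2 head=4: or.ALU i4 RAW r0
#3 head=5: sub.ALU/add.ALU i5+i6 dual
#4 head=7: sll.ALU/or.ALU i7+i8 dual
#5 head=9: xor.ALU/sll.ALU i9+i10 dual
#6 head=11: ld.MEM i11 no-port MEM/MEM
#7 head=12: st.MEM i12 tail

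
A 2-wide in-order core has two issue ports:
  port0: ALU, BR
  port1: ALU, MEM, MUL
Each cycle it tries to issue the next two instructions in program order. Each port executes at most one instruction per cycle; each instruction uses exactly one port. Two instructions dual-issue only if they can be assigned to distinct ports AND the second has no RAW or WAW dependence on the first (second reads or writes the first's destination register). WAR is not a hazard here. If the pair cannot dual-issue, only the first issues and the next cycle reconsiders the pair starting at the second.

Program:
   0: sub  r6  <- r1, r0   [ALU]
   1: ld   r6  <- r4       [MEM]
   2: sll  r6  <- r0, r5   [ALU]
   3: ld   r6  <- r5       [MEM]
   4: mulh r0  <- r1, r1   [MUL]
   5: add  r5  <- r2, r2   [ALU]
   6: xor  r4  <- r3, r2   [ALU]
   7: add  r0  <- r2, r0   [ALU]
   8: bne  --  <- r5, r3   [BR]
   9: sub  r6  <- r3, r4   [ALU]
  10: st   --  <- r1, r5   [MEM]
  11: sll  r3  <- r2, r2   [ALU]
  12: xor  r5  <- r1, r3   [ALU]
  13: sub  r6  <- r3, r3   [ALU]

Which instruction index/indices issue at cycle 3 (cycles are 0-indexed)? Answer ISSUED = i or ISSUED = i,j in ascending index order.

c0: i0 sub  WAW r6
c1: i1 ld  WAW r6
c2: i2 sll  WAW r6
c3: i3 ld  no-port MEM/MUL
c4: i4&i5 mulh/add  2-wide
c5: i6&i7 xor/add  2-wide
c6: i8&i9 bne/sub  2-wide
c7: i10&i11 st/sll  2-wide
c8: i12&i13 xor/sub  2-wide

ISSUED = 3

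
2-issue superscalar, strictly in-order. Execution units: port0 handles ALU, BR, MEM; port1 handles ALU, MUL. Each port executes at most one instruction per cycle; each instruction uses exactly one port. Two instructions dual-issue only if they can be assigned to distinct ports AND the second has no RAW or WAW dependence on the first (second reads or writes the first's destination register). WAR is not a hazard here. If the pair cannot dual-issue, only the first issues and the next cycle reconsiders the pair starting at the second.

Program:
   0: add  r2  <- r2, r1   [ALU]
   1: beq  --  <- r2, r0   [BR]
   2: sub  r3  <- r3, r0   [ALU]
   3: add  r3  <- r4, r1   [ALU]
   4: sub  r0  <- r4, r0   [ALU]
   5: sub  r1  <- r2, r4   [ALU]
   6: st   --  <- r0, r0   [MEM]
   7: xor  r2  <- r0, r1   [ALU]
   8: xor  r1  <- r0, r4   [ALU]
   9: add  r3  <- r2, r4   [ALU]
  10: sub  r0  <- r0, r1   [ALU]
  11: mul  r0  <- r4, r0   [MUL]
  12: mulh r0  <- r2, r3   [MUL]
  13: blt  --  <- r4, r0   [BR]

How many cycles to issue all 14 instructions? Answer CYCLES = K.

c0: i0 add  RAW r2
c1: i1+i2 beq+sub  2-wide
c2: i3+i4 add+sub  2-wide
c3: i5+i6 sub+st  2-wide
c4: i7+i8 xor+xor  2-wide
c5: i9+i10 add+sub  2-wide
c6: i11 mul  no-port MUL/MUL
c7: i12 mulh  RAW r0
c8: i13 blt  tail

CYCLES = 9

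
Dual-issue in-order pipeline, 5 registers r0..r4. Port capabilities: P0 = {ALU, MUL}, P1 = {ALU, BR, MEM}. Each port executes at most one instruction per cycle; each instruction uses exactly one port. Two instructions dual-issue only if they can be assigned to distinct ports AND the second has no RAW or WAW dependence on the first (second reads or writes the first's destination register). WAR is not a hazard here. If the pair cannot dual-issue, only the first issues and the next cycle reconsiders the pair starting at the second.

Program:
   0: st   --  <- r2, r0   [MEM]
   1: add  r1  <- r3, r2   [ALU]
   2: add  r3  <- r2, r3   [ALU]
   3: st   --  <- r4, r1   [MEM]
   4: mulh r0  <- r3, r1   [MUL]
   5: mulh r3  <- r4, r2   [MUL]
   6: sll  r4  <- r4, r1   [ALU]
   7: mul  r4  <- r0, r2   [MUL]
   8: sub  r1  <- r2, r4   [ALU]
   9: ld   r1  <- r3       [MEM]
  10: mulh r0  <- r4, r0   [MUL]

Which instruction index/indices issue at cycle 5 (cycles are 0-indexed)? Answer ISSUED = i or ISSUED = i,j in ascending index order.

ISSUED = 8

0. st;add @i0&i1  | pair
1. add;st @i2&i3  | pair
2. mulh @i4  | no-port MUL/MUL
3. mulh;sll @i5&i6  | pair
4. mul @i7  | RAW r4
5. sub @i8  | WAW r1
6. ld;mulh @i9&i10  | pair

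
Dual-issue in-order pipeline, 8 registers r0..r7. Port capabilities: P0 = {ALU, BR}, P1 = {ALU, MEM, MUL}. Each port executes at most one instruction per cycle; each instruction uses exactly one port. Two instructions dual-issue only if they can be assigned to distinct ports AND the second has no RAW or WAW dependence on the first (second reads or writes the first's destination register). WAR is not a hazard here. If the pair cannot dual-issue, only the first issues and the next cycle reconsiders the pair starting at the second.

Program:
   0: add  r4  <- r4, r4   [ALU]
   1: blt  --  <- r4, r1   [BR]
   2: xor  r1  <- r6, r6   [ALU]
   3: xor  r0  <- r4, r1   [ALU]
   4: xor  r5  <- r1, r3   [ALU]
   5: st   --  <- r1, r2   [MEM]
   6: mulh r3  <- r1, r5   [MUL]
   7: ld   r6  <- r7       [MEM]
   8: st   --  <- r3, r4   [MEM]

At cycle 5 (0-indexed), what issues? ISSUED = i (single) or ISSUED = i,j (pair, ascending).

[0] i0  add.ALU  -- RAW r4
[1] i1,i2  blt.BR;xor.ALU  -- 2-wide
[2] i3,i4  xor.ALU;xor.ALU  -- 2-wide
[3] i5  st.MEM  -- no-port MEM/MUL
[4] i6  mulh.MUL  -- no-port MUL/MEM
[5] i7  ld.MEM  -- no-port MEM/MEM
[6] i8  st.MEM  -- tail

ISSUED = 7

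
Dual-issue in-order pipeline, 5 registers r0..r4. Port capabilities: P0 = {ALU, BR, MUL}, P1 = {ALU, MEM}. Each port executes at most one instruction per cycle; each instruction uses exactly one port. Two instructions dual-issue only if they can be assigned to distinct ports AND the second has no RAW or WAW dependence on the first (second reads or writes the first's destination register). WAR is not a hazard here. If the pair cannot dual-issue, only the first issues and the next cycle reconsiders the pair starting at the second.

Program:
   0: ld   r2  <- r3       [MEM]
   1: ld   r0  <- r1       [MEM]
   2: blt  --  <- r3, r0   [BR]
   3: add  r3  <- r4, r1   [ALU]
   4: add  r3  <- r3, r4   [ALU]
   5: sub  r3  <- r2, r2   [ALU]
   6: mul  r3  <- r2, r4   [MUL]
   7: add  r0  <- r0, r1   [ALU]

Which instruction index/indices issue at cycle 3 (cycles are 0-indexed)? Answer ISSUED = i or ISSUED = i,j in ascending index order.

ISSUED = 4

0. ld.MEM @i0  | no-port MEM/MEM
1. ld.MEM @i1  | RAW r0
2. blt.BR;add.ALU @i2+i3  | dual
3. add.ALU @i4  | WAW r3
4. sub.ALU @i5  | WAW r3
5. mul.MUL;add.ALU @i6+i7  | dual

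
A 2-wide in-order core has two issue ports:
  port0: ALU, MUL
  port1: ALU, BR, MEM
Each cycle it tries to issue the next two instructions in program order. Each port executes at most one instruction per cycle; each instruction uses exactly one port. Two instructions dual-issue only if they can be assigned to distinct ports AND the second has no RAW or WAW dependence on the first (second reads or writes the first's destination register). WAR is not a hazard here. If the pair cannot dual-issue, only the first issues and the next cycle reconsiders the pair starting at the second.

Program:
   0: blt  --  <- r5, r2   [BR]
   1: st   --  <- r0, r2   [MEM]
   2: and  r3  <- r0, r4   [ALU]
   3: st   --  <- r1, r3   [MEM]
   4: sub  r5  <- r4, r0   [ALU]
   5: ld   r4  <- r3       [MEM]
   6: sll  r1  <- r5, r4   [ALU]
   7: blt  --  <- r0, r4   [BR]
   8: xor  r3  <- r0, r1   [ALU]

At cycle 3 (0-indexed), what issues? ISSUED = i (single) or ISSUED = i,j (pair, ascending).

ISSUED = 5

0. blt.BR @i0  | no-port BR/MEM
1. st.MEM and.ALU @i1&i2  | 2-wide
2. st.MEM sub.ALU @i3&i4  | 2-wide
3. ld.MEM @i5  | RAW r4
4. sll.ALU blt.BR @i6&i7  | 2-wide
5. xor.ALU @i8  | tail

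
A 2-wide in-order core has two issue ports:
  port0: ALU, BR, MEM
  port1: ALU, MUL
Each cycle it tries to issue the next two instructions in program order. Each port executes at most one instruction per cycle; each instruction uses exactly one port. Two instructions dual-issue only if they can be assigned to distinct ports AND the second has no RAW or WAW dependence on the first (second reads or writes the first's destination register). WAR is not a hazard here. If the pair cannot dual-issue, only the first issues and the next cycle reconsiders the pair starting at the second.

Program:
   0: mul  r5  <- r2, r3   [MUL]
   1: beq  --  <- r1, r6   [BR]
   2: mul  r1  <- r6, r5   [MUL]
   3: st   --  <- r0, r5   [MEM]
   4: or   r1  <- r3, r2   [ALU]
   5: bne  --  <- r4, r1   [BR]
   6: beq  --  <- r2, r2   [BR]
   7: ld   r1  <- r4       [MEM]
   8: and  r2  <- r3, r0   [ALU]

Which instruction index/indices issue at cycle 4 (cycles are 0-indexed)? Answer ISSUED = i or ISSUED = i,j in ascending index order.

#0 head=0: mul.MUL beq.BR i0/i1 dual
#1 head=2: mul.MUL st.MEM i2/i3 dual
#2 head=4: or.ALU i4 RAW r1
#3 head=5: bne.BR i5 no-port BR/BR
#4 head=6: beq.BR i6 no-port BR/MEM
#5 head=7: ld.MEM and.ALU i7/i8 dual

ISSUED = 6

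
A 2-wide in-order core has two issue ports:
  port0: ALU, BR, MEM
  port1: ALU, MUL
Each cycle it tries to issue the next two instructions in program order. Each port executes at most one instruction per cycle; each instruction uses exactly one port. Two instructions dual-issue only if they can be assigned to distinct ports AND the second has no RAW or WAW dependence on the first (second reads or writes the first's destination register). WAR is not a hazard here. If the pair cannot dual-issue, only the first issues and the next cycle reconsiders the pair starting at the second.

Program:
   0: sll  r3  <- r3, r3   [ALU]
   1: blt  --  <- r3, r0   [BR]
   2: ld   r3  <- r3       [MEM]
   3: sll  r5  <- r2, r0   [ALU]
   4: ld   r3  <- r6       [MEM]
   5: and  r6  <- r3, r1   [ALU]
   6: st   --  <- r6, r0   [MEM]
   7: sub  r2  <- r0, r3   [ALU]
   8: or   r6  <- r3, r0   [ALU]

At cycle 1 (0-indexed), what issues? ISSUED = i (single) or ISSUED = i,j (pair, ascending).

ISSUED = 1

  cy0 -> i0 (sll.ALU) RAW r3
  cy1 -> i1 (blt.BR) no-port BR/MEM
  cy2 -> i2+i3 (ld.MEM+sll.ALU) dual
  cy3 -> i4 (ld.MEM) RAW r3
  cy4 -> i5 (and.ALU) RAW r6
  cy5 -> i6+i7 (st.MEM+sub.ALU) dual
  cy6 -> i8 (or.ALU) tail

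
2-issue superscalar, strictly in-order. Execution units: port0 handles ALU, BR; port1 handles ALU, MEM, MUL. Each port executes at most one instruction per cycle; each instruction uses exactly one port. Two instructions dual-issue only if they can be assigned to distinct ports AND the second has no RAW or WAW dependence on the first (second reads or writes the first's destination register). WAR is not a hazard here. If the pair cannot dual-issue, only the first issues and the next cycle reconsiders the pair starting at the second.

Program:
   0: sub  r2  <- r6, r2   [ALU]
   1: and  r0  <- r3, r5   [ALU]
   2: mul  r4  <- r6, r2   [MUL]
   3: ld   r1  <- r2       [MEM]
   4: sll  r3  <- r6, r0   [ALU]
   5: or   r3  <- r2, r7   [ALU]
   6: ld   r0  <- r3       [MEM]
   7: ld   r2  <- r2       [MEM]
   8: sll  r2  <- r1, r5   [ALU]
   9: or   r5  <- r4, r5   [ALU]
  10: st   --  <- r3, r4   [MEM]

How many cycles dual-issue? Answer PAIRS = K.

PAIRS = 3

  cy0 -> i0&i1 (sub/and) pair
  cy1 -> i2 (mul) no-port MUL/MEM
  cy2 -> i3&i4 (ld/sll) pair
  cy3 -> i5 (or) RAW r3
  cy4 -> i6 (ld) no-port MEM/MEM
  cy5 -> i7 (ld) WAW r2
  cy6 -> i8&i9 (sll/or) pair
  cy7 -> i10 (st) tail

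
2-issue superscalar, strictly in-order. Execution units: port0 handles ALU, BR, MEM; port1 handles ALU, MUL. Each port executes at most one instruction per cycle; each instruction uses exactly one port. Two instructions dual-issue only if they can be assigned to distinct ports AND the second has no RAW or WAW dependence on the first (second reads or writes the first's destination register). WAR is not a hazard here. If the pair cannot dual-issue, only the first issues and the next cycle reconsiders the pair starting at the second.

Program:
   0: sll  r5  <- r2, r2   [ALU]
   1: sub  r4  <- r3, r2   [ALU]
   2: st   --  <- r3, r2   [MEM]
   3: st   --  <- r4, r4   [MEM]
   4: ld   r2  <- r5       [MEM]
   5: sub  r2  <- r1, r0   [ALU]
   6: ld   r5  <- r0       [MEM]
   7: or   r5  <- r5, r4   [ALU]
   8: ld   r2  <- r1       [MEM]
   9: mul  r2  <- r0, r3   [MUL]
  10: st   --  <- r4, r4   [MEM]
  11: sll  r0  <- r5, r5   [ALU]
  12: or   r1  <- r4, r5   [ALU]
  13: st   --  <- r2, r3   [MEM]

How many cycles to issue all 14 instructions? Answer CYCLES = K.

c0: i0+i1 sll.ALU;sub.ALU  pair
c1: i2 st.MEM  no-port MEM/MEM
c2: i3 st.MEM  no-port MEM/MEM
c3: i4 ld.MEM  WAW r2
c4: i5+i6 sub.ALU;ld.MEM  pair
c5: i7+i8 or.ALU;ld.MEM  pair
c6: i9+i10 mul.MUL;st.MEM  pair
c7: i11+i12 sll.ALU;or.ALU  pair
c8: i13 st.MEM  tail

CYCLES = 9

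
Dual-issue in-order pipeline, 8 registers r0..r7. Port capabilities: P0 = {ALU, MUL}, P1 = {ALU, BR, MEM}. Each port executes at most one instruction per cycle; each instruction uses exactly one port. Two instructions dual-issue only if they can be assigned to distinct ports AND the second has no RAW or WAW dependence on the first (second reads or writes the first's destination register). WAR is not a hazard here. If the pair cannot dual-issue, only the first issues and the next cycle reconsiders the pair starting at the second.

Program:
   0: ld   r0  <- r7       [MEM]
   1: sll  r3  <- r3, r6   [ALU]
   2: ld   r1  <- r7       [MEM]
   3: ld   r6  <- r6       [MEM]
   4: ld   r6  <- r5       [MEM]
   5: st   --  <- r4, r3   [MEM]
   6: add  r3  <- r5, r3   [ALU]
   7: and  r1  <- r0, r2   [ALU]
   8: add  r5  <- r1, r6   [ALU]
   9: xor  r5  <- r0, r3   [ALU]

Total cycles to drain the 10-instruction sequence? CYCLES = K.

#0 head=0: ld.MEM;sll.ALU i0,i1 2-wide
#1 head=2: ld.MEM i2 no-port MEM/MEM
#2 head=3: ld.MEM i3 no-port MEM/MEM
#3 head=4: ld.MEM i4 no-port MEM/MEM
#4 head=5: st.MEM;add.ALU i5,i6 2-wide
#5 head=7: and.ALU i7 RAW r1
#6 head=8: add.ALU i8 WAW r5
#7 head=9: xor.ALU i9 tail

CYCLES = 8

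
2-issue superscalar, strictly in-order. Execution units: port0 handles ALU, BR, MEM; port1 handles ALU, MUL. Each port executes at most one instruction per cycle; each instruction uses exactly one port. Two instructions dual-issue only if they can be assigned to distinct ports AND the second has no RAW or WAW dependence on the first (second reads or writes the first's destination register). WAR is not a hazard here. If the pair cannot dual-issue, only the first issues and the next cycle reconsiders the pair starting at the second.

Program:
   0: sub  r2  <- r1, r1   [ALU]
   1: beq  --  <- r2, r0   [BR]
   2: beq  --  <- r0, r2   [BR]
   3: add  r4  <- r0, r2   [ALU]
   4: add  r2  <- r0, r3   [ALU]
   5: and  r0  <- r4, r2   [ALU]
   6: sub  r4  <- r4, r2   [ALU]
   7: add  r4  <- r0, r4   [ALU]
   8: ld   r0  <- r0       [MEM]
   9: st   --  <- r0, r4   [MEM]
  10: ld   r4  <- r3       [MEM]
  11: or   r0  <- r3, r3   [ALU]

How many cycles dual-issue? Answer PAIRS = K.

PAIRS = 4

[0] i0  sub.ALU  -- RAW r2
[1] i1  beq.BR  -- no-port BR/BR
[2] i2&i3  beq.BR+add.ALU  -- pair
[3] i4  add.ALU  -- RAW r2
[4] i5&i6  and.ALU+sub.ALU  -- pair
[5] i7&i8  add.ALU+ld.MEM  -- pair
[6] i9  st.MEM  -- no-port MEM/MEM
[7] i10&i11  ld.MEM+or.ALU  -- pair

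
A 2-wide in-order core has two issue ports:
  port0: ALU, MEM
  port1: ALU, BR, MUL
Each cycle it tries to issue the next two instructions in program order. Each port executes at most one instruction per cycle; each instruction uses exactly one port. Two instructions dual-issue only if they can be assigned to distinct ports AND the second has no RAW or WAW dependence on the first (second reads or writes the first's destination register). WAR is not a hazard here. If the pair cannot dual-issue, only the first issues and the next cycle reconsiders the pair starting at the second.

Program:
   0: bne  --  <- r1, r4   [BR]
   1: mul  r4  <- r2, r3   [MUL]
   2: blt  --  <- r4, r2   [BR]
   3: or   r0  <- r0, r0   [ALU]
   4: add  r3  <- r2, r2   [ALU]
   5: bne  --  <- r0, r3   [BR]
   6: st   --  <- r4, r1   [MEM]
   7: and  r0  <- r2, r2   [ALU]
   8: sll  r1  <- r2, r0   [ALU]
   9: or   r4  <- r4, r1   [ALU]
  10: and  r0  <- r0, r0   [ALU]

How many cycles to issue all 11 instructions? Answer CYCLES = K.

CYCLES = 8

c0: i0 bne  no-port BR/MUL
c1: i1 mul  no-port MUL/BR
c2: i2/i3 blt/or  2-wide
c3: i4 add  RAW r3
c4: i5/i6 bne/st  2-wide
c5: i7 and  RAW r0
c6: i8 sll  RAW r1
c7: i9/i10 or/and  2-wide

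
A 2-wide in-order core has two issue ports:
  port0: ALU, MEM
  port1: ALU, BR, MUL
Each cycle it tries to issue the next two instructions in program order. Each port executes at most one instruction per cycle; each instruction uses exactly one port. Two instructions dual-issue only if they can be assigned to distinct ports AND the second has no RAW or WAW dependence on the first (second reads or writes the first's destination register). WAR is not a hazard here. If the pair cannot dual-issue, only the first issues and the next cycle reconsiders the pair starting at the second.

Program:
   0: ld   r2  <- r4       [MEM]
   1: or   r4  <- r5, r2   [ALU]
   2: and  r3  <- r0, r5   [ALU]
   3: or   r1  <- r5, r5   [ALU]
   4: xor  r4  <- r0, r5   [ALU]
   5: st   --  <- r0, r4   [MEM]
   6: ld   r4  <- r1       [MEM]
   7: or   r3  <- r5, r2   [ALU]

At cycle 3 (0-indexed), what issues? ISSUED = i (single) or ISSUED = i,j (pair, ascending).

ISSUED = 5

t=0 i0:ld ; RAW r2
t=1 i1+i2:or;and ; pair
t=2 i3+i4:or;xor ; pair
t=3 i5:st ; no-port MEM/MEM
t=4 i6+i7:ld;or ; pair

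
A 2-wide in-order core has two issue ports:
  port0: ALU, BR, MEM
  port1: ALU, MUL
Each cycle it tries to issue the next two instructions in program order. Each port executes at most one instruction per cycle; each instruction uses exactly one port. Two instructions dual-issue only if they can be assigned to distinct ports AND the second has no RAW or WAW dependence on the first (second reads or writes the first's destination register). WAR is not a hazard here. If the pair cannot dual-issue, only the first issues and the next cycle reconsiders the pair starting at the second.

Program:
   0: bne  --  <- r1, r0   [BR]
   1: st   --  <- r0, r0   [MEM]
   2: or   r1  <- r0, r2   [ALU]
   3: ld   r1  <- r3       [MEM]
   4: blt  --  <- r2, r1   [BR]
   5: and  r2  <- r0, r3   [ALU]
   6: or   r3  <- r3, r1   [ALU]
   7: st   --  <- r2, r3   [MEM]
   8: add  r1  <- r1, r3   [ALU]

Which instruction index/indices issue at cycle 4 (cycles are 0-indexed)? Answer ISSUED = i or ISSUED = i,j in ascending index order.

ISSUED = 6

#0 head=0: bne.BR i0 no-port BR/MEM
#1 head=1: st.MEM+or.ALU i1&i2 2-wide
#2 head=3: ld.MEM i3 no-port MEM/BR
#3 head=4: blt.BR+and.ALU i4&i5 2-wide
#4 head=6: or.ALU i6 RAW r3
#5 head=7: st.MEM+add.ALU i7&i8 2-wide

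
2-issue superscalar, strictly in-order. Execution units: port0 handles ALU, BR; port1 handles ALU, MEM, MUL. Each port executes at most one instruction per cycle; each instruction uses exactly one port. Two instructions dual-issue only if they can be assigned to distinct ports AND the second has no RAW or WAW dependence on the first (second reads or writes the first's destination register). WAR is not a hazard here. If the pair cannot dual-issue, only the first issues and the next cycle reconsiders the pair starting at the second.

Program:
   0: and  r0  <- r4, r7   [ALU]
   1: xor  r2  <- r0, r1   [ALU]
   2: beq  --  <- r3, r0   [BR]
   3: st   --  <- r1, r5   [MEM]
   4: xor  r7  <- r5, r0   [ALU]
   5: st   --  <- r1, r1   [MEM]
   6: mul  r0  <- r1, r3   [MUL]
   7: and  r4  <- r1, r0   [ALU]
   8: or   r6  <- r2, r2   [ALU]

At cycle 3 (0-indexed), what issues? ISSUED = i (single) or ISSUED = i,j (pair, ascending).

ISSUED = 5

c0: i0 and.ALU  RAW r0
c1: i1/i2 xor.ALU;beq.BR  pair
c2: i3/i4 st.MEM;xor.ALU  pair
c3: i5 st.MEM  no-port MEM/MUL
c4: i6 mul.MUL  RAW r0
c5: i7/i8 and.ALU;or.ALU  pair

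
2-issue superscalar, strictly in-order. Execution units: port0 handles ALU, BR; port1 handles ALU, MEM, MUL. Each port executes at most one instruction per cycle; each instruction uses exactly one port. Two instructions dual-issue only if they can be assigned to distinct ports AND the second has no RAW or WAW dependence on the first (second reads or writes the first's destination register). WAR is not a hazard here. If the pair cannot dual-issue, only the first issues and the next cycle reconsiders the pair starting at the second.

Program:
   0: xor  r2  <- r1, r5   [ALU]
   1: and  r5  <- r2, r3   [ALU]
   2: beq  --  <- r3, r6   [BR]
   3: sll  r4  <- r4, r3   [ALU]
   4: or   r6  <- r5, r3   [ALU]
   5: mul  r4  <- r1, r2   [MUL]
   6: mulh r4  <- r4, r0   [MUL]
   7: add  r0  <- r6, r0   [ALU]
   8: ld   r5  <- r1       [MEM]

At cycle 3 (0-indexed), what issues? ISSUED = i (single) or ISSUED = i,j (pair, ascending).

t=0 i0:xor.ALU ; RAW r2
t=1 i1,i2:and.ALU+beq.BR ; 2-wide
t=2 i3,i4:sll.ALU+or.ALU ; 2-wide
t=3 i5:mul.MUL ; no-port MUL/MUL
t=4 i6,i7:mulh.MUL+add.ALU ; 2-wide
t=5 i8:ld.MEM ; tail

ISSUED = 5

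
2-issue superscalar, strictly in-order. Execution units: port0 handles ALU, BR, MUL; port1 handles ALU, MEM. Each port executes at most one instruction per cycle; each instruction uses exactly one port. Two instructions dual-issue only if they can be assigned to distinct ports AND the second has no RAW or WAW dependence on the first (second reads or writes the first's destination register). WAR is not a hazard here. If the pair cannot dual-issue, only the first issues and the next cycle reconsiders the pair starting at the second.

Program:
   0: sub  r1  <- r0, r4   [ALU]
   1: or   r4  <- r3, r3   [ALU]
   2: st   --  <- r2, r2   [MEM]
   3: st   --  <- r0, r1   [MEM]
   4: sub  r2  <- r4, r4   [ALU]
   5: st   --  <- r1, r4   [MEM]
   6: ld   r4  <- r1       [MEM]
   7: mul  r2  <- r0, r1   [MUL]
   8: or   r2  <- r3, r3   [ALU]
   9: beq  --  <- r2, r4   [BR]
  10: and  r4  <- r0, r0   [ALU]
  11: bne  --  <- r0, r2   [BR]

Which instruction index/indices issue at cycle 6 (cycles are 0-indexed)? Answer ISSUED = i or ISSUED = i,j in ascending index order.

ISSUED = 9,10

0. sub or @i0/i1  | pair
1. st @i2  | no-port MEM/MEM
2. st sub @i3/i4  | pair
3. st @i5  | no-port MEM/MEM
4. ld mul @i6/i7  | pair
5. or @i8  | RAW r2
6. beq and @i9/i10  | pair
7. bne @i11  | tail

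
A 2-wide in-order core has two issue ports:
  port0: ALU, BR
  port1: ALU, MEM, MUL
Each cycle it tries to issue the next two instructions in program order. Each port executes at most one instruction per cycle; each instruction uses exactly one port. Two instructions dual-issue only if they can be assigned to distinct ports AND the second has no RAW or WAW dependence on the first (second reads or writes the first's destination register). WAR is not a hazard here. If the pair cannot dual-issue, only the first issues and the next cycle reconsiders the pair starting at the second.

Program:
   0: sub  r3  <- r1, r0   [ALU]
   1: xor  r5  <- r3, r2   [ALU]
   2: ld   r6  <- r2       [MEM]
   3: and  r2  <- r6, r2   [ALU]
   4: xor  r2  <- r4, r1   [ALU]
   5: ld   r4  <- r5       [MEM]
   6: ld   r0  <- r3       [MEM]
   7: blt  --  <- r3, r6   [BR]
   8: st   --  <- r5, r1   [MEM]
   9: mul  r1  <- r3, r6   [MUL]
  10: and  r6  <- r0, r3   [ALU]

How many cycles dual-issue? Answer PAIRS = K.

c0: i0 sub.ALU  RAW r3
c1: i1/i2 xor.ALU/ld.MEM  pair
c2: i3 and.ALU  WAW r2
c3: i4/i5 xor.ALU/ld.MEM  pair
c4: i6/i7 ld.MEM/blt.BR  pair
c5: i8 st.MEM  no-port MEM/MUL
c6: i9/i10 mul.MUL/and.ALU  pair

PAIRS = 4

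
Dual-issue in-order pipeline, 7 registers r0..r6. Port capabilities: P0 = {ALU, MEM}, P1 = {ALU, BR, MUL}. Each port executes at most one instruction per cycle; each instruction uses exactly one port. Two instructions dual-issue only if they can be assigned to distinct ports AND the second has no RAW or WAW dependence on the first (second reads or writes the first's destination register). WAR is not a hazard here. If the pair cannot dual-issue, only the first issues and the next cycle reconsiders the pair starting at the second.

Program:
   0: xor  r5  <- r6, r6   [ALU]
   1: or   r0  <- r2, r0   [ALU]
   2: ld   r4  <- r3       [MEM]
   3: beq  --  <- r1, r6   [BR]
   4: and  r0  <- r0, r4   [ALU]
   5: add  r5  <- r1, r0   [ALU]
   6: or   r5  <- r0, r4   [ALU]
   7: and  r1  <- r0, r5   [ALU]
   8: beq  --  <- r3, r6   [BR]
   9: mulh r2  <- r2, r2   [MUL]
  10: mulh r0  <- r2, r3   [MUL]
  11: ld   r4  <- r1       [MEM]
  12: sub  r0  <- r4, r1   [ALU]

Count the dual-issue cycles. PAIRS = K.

PAIRS = 4

0. xor.ALU;or.ALU @i0,i1  | dual
1. ld.MEM;beq.BR @i2,i3  | dual
2. and.ALU @i4  | RAW r0
3. add.ALU @i5  | WAW r5
4. or.ALU @i6  | RAW r5
5. and.ALU;beq.BR @i7,i8  | dual
6. mulh.MUL @i9  | no-port MUL/MUL
7. mulh.MUL;ld.MEM @i10,i11  | dual
8. sub.ALU @i12  | tail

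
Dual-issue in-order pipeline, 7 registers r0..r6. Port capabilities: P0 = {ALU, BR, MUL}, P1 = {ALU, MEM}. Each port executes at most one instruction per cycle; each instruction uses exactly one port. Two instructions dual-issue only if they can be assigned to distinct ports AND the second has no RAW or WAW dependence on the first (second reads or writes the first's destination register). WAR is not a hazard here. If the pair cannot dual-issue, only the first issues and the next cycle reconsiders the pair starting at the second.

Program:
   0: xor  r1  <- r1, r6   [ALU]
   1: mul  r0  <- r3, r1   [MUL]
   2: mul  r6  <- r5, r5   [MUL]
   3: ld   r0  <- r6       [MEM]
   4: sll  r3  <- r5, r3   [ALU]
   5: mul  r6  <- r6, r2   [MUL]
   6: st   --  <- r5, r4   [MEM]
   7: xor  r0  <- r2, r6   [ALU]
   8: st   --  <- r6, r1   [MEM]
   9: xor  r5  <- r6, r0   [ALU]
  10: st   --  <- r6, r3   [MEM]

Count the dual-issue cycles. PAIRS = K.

0. xor @i0  | RAW r1
1. mul @i1  | no-port MUL/MUL
2. mul @i2  | RAW r6
3. ld;sll @i3&i4  | pair
4. mul;st @i5&i6  | pair
5. xor;st @i7&i8  | pair
6. xor;st @i9&i10  | pair

PAIRS = 4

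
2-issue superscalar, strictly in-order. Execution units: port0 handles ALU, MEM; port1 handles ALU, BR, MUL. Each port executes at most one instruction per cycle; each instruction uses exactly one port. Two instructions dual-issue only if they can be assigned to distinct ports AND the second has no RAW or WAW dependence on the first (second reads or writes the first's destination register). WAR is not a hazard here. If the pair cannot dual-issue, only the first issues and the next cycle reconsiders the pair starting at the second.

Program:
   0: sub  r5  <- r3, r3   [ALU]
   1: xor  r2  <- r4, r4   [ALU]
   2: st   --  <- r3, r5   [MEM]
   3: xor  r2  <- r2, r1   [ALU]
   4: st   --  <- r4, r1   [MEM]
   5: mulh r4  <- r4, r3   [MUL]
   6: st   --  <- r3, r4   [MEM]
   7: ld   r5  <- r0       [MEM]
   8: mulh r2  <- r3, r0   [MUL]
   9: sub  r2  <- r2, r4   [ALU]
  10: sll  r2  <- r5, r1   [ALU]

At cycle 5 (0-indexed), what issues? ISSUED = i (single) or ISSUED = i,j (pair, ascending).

ISSUED = 9

#0 head=0: sub.ALU/xor.ALU i0&i1 dual
#1 head=2: st.MEM/xor.ALU i2&i3 dual
#2 head=4: st.MEM/mulh.MUL i4&i5 dual
#3 head=6: st.MEM i6 no-port MEM/MEM
#4 head=7: ld.MEM/mulh.MUL i7&i8 dual
#5 head=9: sub.ALU i9 WAW r2
#6 head=10: sll.ALU i10 tail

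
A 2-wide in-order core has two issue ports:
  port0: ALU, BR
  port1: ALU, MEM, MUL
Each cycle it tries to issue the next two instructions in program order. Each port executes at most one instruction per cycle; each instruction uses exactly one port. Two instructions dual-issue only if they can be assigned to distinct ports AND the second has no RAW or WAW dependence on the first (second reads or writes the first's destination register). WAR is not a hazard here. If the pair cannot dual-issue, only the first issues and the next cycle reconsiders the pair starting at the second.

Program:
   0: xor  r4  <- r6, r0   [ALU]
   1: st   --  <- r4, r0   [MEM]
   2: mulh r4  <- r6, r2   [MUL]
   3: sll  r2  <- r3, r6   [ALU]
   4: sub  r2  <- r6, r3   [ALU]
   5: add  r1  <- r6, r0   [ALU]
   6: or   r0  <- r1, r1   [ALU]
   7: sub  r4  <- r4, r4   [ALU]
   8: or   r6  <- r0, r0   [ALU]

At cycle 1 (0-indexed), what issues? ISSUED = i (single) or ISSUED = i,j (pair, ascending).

  cy0 -> i0 (xor) RAW r4
  cy1 -> i1 (st) no-port MEM/MUL
  cy2 -> i2,i3 (mulh/sll) 2-wide
  cy3 -> i4,i5 (sub/add) 2-wide
  cy4 -> i6,i7 (or/sub) 2-wide
  cy5 -> i8 (or) tail

ISSUED = 1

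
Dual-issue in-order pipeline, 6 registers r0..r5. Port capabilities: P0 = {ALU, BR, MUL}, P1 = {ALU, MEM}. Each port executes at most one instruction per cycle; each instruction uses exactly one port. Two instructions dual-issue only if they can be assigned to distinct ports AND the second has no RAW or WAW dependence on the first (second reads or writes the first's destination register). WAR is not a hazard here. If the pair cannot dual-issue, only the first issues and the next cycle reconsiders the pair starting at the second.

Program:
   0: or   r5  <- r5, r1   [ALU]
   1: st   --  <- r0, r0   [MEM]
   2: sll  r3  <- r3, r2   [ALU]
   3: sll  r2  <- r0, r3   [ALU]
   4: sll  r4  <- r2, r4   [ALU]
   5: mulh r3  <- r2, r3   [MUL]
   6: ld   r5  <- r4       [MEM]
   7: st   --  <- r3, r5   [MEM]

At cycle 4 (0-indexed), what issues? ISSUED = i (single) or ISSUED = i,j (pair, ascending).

[0] i0/i1  or+st  -- dual
[1] i2  sll  -- RAW r3
[2] i3  sll  -- RAW r2
[3] i4/i5  sll+mulh  -- dual
[4] i6  ld  -- no-port MEM/MEM
[5] i7  st  -- tail

ISSUED = 6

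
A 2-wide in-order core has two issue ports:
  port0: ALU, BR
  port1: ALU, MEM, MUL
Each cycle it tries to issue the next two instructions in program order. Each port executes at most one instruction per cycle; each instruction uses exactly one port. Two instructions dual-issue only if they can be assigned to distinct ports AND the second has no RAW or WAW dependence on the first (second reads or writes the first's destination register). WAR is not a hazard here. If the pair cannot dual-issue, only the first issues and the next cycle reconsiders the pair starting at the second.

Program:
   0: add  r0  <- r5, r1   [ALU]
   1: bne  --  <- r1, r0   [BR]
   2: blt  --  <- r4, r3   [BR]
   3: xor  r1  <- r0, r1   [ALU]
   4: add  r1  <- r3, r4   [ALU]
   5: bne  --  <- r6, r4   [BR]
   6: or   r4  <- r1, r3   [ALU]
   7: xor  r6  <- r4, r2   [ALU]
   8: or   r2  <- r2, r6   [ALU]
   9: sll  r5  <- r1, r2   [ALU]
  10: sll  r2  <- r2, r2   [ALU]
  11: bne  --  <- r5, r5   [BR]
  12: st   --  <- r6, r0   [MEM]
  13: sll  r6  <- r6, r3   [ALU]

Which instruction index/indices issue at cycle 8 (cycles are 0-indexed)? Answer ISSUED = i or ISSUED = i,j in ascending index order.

t=0 i0:add.ALU ; RAW r0
t=1 i1:bne.BR ; no-port BR/BR
t=2 i2/i3:blt.BR xor.ALU ; 2-wide
t=3 i4/i5:add.ALU bne.BR ; 2-wide
t=4 i6:or.ALU ; RAW r4
t=5 i7:xor.ALU ; RAW r6
t=6 i8:or.ALU ; RAW r2
t=7 i9/i10:sll.ALU sll.ALU ; 2-wide
t=8 i11/i12:bne.BR st.MEM ; 2-wide
t=9 i13:sll.ALU ; tail

ISSUED = 11,12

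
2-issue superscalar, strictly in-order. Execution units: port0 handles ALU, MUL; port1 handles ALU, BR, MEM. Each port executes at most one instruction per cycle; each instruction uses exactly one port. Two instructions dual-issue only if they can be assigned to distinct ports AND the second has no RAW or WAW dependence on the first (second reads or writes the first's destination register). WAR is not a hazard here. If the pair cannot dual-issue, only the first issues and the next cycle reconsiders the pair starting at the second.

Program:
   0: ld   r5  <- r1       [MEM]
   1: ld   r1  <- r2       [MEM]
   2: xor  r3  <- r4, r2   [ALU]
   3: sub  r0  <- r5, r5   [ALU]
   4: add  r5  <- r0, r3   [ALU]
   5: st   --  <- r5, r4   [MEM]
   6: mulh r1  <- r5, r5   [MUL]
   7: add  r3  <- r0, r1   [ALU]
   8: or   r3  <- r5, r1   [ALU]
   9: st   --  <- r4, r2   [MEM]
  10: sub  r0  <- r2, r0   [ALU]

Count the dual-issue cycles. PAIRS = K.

0. ld.MEM @i0  | no-port MEM/MEM
1. ld.MEM/xor.ALU @i1,i2  | dual
2. sub.ALU @i3  | RAW r0
3. add.ALU @i4  | RAW r5
4. st.MEM/mulh.MUL @i5,i6  | dual
5. add.ALU @i7  | WAW r3
6. or.ALU/st.MEM @i8,i9  | dual
7. sub.ALU @i10  | tail

PAIRS = 3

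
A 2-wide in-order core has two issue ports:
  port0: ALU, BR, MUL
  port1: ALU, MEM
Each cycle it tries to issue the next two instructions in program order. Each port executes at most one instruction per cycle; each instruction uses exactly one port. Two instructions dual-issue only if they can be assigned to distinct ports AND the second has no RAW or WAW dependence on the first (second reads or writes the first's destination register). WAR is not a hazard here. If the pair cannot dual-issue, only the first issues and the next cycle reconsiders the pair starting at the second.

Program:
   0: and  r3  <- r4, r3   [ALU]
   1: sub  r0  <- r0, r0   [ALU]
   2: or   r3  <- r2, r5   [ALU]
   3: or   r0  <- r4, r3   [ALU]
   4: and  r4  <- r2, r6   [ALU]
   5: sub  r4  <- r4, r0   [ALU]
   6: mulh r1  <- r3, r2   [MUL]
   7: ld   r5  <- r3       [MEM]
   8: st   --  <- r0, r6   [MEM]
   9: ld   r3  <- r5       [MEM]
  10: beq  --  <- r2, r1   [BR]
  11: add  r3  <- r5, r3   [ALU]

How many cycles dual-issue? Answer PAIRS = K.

PAIRS = 4

c0: i0,i1 and.ALU;sub.ALU  2-wide
c1: i2 or.ALU  RAW r3
c2: i3,i4 or.ALU;and.ALU  2-wide
c3: i5,i6 sub.ALU;mulh.MUL  2-wide
c4: i7 ld.MEM  no-port MEM/MEM
c5: i8 st.MEM  no-port MEM/MEM
c6: i9,i10 ld.MEM;beq.BR  2-wide
c7: i11 add.ALU  tail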